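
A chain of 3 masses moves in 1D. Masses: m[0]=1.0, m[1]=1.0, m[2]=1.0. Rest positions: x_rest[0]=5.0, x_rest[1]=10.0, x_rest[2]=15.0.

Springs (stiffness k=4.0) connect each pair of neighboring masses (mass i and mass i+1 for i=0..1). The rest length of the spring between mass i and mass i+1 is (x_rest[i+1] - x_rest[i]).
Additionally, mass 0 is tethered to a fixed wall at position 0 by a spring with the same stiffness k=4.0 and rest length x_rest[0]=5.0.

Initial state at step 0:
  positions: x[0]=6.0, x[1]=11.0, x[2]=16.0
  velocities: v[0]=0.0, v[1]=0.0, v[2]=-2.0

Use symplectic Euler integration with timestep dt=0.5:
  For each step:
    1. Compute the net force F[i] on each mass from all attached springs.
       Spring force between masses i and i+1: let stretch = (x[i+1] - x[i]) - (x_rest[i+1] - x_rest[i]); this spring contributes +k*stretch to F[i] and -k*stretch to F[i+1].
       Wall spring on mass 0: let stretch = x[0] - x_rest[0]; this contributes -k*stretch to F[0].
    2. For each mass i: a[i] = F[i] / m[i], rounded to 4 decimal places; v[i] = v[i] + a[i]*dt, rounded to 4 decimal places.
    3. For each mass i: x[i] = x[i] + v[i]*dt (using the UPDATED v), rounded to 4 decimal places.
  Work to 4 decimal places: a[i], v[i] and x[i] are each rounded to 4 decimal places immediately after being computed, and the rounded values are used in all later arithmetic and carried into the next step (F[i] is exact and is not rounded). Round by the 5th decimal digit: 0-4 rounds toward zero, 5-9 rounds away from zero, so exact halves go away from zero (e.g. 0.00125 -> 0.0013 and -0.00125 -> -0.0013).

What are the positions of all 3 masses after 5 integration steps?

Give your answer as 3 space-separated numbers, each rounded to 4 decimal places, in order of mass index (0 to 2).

Step 0: x=[6.0000 11.0000 16.0000] v=[0.0000 0.0000 -2.0000]
Step 1: x=[5.0000 11.0000 15.0000] v=[-2.0000 0.0000 -2.0000]
Step 2: x=[5.0000 9.0000 15.0000] v=[0.0000 -4.0000 0.0000]
Step 3: x=[4.0000 9.0000 14.0000] v=[-2.0000 0.0000 -2.0000]
Step 4: x=[4.0000 9.0000 13.0000] v=[0.0000 0.0000 -2.0000]
Step 5: x=[5.0000 8.0000 13.0000] v=[2.0000 -2.0000 0.0000]

Answer: 5.0000 8.0000 13.0000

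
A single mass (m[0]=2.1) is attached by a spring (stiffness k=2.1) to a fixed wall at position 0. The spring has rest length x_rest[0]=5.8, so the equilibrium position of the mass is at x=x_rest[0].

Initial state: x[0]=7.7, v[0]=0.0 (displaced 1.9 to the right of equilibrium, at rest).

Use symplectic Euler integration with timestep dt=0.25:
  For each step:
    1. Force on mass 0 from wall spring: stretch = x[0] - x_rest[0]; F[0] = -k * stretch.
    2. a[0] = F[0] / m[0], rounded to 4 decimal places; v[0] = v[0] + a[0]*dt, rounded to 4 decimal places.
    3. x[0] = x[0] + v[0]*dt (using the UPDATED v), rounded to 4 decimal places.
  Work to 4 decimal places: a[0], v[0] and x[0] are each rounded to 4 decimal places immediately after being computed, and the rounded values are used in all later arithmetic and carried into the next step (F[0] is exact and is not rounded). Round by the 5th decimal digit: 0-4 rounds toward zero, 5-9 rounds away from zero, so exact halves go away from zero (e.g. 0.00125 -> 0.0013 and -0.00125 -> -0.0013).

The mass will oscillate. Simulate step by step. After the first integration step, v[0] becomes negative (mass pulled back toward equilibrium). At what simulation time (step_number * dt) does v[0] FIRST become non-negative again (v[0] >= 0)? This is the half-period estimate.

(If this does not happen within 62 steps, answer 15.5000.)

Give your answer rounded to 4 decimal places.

Step 0: x=[7.7000] v=[0.0000]
Step 1: x=[7.5813] v=[-0.4750]
Step 2: x=[7.3512] v=[-0.9203]
Step 3: x=[7.0242] v=[-1.3081]
Step 4: x=[6.6207] v=[-1.6142]
Step 5: x=[6.1659] v=[-1.8194]
Step 6: x=[5.6882] v=[-1.9109]
Step 7: x=[5.2175] v=[-1.8830]
Step 8: x=[4.7832] v=[-1.7374]
Step 9: x=[4.4124] v=[-1.4832]
Step 10: x=[4.1283] v=[-1.1363]
Step 11: x=[3.9487] v=[-0.7184]
Step 12: x=[3.8848] v=[-0.2556]
Step 13: x=[3.9406] v=[0.2232]
First v>=0 after going negative at step 13, time=3.2500

Answer: 3.2500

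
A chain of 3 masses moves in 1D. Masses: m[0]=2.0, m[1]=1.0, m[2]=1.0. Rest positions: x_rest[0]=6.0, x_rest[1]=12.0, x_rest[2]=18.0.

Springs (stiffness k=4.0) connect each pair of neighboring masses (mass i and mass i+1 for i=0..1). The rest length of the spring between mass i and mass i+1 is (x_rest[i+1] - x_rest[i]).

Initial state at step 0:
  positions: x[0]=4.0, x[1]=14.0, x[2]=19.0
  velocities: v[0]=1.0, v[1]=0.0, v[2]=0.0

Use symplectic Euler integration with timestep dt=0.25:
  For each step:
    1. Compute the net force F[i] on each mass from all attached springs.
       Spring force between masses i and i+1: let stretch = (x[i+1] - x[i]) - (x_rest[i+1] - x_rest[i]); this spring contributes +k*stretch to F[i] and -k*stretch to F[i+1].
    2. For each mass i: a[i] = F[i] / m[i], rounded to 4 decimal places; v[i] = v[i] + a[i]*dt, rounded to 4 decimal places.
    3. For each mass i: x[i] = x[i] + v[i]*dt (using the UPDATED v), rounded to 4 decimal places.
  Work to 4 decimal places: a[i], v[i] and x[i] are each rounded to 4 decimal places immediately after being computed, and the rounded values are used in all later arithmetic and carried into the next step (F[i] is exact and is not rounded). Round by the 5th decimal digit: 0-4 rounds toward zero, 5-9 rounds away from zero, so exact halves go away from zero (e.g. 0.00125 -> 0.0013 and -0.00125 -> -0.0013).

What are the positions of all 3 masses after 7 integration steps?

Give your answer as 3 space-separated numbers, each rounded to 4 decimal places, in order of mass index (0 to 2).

Answer: 7.6882 13.7916 15.3325

Derivation:
Step 0: x=[4.0000 14.0000 19.0000] v=[1.0000 0.0000 0.0000]
Step 1: x=[4.7500 12.7500 19.2500] v=[3.0000 -5.0000 1.0000]
Step 2: x=[5.7500 11.1250 19.3750] v=[4.0000 -6.5000 0.5000]
Step 3: x=[6.6719 10.2188 18.9375] v=[3.6875 -3.6250 -1.7500]
Step 4: x=[7.2872 10.6055 17.8203] v=[2.4610 1.5468 -4.4687]
Step 5: x=[7.5673 11.9663 16.3994] v=[1.1202 5.4433 -5.6835]
Step 6: x=[7.6472 13.3357 15.3703] v=[0.3197 5.4774 -4.1166]
Step 7: x=[7.6882 13.7916 15.3325] v=[0.1640 1.8235 -0.1512]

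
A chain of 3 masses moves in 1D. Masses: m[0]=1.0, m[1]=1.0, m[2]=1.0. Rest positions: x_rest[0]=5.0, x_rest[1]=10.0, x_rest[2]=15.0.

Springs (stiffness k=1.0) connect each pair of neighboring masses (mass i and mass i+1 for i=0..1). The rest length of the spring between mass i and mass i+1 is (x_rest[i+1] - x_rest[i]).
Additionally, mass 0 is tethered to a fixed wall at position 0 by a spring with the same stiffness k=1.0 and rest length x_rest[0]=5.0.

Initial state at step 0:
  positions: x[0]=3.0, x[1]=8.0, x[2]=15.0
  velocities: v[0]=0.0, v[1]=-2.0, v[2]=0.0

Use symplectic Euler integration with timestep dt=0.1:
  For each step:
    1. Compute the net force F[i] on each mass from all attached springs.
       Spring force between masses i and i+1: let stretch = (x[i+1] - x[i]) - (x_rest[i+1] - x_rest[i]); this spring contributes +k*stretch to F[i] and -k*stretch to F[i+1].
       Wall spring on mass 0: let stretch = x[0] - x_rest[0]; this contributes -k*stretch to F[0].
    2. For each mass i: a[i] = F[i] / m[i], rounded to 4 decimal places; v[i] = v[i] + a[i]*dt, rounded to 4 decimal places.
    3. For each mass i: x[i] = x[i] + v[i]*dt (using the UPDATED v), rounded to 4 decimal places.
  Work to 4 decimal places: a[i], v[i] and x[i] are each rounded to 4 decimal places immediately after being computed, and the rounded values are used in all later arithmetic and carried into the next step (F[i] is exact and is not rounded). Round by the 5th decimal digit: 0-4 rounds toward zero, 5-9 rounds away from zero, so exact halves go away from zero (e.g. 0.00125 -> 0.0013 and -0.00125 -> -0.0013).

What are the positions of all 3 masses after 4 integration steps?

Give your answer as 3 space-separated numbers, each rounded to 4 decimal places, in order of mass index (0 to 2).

Step 0: x=[3.0000 8.0000 15.0000] v=[0.0000 -2.0000 0.0000]
Step 1: x=[3.0200 7.8200 14.9800] v=[0.2000 -1.8000 -0.2000]
Step 2: x=[3.0578 7.6636 14.9384] v=[0.3780 -1.5640 -0.4160]
Step 3: x=[3.1111 7.5339 14.8741] v=[0.5328 -1.2971 -0.6435]
Step 4: x=[3.1775 7.4334 14.7864] v=[0.6640 -1.0054 -0.8775]

Answer: 3.1775 7.4334 14.7864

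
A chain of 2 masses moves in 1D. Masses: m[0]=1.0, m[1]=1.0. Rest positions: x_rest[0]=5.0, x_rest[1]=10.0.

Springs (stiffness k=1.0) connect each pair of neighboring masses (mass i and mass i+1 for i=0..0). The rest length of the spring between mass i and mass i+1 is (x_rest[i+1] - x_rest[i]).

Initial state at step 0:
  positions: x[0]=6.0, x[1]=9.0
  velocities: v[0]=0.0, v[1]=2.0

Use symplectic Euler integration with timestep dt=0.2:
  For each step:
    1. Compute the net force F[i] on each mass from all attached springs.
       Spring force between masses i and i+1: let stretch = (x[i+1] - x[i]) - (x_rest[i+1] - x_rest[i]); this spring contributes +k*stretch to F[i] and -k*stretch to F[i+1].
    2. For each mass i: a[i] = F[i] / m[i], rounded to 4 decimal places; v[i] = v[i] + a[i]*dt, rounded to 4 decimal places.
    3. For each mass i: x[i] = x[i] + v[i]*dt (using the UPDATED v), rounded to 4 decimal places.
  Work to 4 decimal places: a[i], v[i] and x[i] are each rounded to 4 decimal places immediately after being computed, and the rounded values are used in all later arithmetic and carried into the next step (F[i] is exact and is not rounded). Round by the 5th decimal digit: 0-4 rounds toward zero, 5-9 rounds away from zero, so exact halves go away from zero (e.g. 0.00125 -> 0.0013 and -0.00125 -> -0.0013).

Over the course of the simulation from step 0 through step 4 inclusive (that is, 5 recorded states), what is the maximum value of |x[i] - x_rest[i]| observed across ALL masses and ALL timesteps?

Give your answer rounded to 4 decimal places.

Step 0: x=[6.0000 9.0000] v=[0.0000 2.0000]
Step 1: x=[5.9200 9.4800] v=[-0.4000 2.4000]
Step 2: x=[5.7824 10.0176] v=[-0.6880 2.6880]
Step 3: x=[5.6142 10.5858] v=[-0.8410 2.8410]
Step 4: x=[5.4449 11.1551] v=[-0.8467 2.8467]
Max displacement = 1.1551

Answer: 1.1551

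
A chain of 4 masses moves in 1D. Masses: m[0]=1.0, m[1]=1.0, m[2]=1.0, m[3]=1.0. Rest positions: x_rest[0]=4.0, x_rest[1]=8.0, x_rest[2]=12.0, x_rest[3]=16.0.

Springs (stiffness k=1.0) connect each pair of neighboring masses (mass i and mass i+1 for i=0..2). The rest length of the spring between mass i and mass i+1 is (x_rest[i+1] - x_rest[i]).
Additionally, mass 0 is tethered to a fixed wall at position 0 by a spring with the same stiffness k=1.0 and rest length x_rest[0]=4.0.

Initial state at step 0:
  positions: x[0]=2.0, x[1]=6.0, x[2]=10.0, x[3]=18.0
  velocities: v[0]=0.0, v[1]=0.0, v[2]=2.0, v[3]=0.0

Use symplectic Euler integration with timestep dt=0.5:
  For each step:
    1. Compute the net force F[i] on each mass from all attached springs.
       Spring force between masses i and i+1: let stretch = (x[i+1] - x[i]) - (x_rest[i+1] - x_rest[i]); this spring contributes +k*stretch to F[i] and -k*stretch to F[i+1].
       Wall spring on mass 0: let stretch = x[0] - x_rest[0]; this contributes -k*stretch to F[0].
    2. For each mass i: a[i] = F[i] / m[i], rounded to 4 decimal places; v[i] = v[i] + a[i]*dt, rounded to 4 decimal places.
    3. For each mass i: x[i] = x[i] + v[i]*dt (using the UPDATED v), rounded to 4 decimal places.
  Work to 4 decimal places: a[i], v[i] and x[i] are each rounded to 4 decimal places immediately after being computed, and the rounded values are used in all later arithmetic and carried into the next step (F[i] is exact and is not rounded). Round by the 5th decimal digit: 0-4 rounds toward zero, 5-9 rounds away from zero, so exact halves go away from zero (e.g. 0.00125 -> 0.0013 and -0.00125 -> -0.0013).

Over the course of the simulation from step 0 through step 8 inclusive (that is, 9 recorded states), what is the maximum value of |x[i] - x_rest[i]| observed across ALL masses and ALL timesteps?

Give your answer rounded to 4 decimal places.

Step 0: x=[2.0000 6.0000 10.0000 18.0000] v=[0.0000 0.0000 2.0000 0.0000]
Step 1: x=[2.5000 6.0000 12.0000 17.0000] v=[1.0000 0.0000 4.0000 -2.0000]
Step 2: x=[3.2500 6.6250 13.7500 15.7500] v=[1.5000 1.2500 3.5000 -2.5000]
Step 3: x=[4.0313 8.1875 14.2188 15.0000] v=[1.5625 3.1250 0.9375 -1.5000]
Step 4: x=[4.8438 10.2188 13.3750 15.0547] v=[1.6250 4.0626 -1.6876 0.1094]
Step 5: x=[5.7891 11.6954 12.1621 15.6895] v=[1.8906 2.9532 -2.4259 1.2696]
Step 6: x=[6.7637 11.8121 11.7143 16.4425] v=[1.9492 0.2334 -0.8956 1.5059]
Step 7: x=[7.3095 10.6423 12.4730 17.0134] v=[1.0916 -2.3397 1.5174 1.1418]
Step 8: x=[6.8611 9.0969 13.9092 17.4492] v=[-0.8968 -3.0908 2.8723 0.8716]
Max displacement = 3.8121

Answer: 3.8121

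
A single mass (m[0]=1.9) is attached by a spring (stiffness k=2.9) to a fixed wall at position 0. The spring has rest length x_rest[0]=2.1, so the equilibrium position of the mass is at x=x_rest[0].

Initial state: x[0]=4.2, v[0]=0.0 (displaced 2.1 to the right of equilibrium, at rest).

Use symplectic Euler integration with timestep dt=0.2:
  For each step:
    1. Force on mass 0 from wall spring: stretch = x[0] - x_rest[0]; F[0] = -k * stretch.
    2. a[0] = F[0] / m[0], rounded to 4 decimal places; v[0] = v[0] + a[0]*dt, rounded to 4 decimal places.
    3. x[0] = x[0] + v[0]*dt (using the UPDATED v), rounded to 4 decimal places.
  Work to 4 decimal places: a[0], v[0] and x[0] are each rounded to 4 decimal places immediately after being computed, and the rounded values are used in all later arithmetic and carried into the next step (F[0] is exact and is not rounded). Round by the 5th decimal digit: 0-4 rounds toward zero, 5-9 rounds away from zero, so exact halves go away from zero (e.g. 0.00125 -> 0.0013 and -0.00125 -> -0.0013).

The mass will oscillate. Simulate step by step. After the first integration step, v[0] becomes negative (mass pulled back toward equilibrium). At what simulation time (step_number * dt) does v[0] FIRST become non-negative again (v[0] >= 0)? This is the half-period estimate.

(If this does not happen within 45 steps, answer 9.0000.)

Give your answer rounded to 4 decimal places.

Answer: 2.6000

Derivation:
Step 0: x=[4.2000] v=[0.0000]
Step 1: x=[4.0718] v=[-0.6411]
Step 2: x=[3.8232] v=[-1.2430]
Step 3: x=[3.4694] v=[-1.7690]
Step 4: x=[3.0320] v=[-2.1870]
Step 5: x=[2.5377] v=[-2.4715]
Step 6: x=[2.0167] v=[-2.6051]
Step 7: x=[1.5008] v=[-2.5797]
Step 8: x=[1.0214] v=[-2.3968]
Step 9: x=[0.6079] v=[-2.0675]
Step 10: x=[0.2855] v=[-1.6120]
Step 11: x=[0.0739] v=[-1.0581]
Step 12: x=[-0.0140] v=[-0.4396]
Step 13: x=[0.0271] v=[0.2057]
First v>=0 after going negative at step 13, time=2.6000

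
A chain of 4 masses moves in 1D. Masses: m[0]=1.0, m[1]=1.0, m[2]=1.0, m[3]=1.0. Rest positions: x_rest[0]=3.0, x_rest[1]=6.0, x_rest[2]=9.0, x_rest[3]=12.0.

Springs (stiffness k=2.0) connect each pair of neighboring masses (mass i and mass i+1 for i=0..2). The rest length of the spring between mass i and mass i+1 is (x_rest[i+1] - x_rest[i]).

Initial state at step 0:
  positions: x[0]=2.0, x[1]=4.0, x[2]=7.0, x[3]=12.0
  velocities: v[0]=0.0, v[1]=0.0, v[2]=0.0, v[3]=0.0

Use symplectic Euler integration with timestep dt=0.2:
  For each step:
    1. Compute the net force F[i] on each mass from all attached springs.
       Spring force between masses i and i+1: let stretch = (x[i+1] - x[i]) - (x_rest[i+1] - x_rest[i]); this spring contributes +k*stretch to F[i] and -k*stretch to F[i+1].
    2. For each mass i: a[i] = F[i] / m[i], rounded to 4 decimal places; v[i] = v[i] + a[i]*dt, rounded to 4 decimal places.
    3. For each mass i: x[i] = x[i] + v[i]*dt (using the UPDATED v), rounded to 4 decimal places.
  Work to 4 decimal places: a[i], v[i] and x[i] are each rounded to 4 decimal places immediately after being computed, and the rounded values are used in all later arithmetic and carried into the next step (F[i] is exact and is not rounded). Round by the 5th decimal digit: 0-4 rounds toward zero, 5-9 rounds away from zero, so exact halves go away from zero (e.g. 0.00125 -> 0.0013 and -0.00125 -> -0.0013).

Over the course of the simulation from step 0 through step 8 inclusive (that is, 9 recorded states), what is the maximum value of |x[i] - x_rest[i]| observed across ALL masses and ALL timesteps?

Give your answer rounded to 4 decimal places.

Answer: 2.1174

Derivation:
Step 0: x=[2.0000 4.0000 7.0000 12.0000] v=[0.0000 0.0000 0.0000 0.0000]
Step 1: x=[1.9200 4.0800 7.1600 11.8400] v=[-0.4000 0.4000 0.8000 -0.8000]
Step 2: x=[1.7728 4.2336 7.4480 11.5456] v=[-0.7360 0.7680 1.4400 -1.4720]
Step 3: x=[1.5825 4.4475 7.8067 11.1634] v=[-0.9517 1.0694 1.7933 -1.9110]
Step 4: x=[1.3814 4.7009 8.1652 10.7527] v=[-1.0057 1.2671 1.7923 -2.0537]
Step 5: x=[1.2058 4.9659 8.4535 10.3750] v=[-0.8779 1.3250 1.4416 -1.8887]
Step 6: x=[1.0910 5.2091 8.6165 10.0835] v=[-0.5739 1.2160 0.8152 -1.4573]
Step 7: x=[1.0657 5.3954 8.6243 9.9147] v=[-0.1267 0.9317 0.0390 -0.8441]
Step 8: x=[1.1467 5.4937 8.4770 9.8826] v=[0.4052 0.4914 -0.7364 -0.1603]
Max displacement = 2.1174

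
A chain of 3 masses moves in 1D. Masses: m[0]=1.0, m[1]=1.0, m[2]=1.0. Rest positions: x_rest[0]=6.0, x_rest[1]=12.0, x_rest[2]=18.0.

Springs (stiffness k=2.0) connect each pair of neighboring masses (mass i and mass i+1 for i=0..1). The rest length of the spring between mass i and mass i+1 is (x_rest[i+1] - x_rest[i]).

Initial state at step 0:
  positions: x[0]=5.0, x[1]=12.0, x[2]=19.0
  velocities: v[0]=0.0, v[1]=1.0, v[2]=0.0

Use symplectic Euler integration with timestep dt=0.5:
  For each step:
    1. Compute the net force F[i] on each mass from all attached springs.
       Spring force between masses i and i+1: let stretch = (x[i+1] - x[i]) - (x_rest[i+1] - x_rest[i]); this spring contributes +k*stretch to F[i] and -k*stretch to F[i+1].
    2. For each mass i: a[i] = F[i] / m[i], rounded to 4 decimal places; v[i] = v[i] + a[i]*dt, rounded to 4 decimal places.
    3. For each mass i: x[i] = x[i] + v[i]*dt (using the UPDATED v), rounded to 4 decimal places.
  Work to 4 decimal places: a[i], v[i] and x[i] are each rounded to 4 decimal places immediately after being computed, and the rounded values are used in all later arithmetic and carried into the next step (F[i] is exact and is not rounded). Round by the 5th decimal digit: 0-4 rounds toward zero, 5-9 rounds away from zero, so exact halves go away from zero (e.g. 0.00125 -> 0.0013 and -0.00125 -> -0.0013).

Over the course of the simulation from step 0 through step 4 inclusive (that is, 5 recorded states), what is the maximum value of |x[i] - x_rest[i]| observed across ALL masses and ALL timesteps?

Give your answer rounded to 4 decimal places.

Answer: 1.8750

Derivation:
Step 0: x=[5.0000 12.0000 19.0000] v=[0.0000 1.0000 0.0000]
Step 1: x=[5.5000 12.5000 18.5000] v=[1.0000 1.0000 -1.0000]
Step 2: x=[6.5000 12.5000 18.0000] v=[2.0000 0.0000 -1.0000]
Step 3: x=[7.5000 12.2500 17.7500] v=[2.0000 -0.5000 -0.5000]
Step 4: x=[7.8750 12.3750 17.7500] v=[0.7500 0.2500 0.0000]
Max displacement = 1.8750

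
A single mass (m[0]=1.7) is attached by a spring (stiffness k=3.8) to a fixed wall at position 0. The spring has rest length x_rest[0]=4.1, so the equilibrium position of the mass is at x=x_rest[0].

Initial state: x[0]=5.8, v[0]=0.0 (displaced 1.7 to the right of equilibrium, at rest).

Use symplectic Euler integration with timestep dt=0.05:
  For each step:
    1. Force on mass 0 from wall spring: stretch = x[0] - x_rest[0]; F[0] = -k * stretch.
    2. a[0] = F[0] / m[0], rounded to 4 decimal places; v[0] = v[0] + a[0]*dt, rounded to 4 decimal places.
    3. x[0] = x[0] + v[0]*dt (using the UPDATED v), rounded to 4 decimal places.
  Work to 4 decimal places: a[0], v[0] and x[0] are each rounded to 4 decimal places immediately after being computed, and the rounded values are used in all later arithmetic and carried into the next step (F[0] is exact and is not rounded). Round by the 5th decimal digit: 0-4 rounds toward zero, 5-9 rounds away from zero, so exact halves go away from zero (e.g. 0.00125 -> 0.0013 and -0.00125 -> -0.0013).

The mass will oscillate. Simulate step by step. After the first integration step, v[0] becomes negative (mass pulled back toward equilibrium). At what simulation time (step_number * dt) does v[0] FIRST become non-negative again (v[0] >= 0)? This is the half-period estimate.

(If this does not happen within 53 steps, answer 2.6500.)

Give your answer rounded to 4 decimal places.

Step 0: x=[5.8000] v=[0.0000]
Step 1: x=[5.7905] v=[-0.1900]
Step 2: x=[5.7716] v=[-0.3789]
Step 3: x=[5.7433] v=[-0.5657]
Step 4: x=[5.7058] v=[-0.7494]
Step 5: x=[5.6594] v=[-0.9289]
Step 6: x=[5.6042] v=[-1.1032]
Step 7: x=[5.5406] v=[-1.2713]
Step 8: x=[5.4690] v=[-1.4323]
Step 9: x=[5.3897] v=[-1.5853]
Step 10: x=[5.3032] v=[-1.7294]
Step 11: x=[5.2100] v=[-1.8639]
Step 12: x=[5.1106] v=[-1.9880]
Step 13: x=[5.0056] v=[-2.1010]
Step 14: x=[4.8955] v=[-2.2022]
Step 15: x=[4.7809] v=[-2.2911]
Step 16: x=[4.6625] v=[-2.3672]
Step 17: x=[4.5410] v=[-2.4301]
Step 18: x=[4.4170] v=[-2.4794]
Step 19: x=[4.2913] v=[-2.5148]
Step 20: x=[4.1645] v=[-2.5362]
Step 21: x=[4.0373] v=[-2.5434]
Step 22: x=[3.9105] v=[-2.5364]
Step 23: x=[3.7847] v=[-2.5152]
Step 24: x=[3.6607] v=[-2.4800]
Step 25: x=[3.5392] v=[-2.4309]
Step 26: x=[3.4208] v=[-2.3682]
Step 27: x=[3.3062] v=[-2.2923]
Step 28: x=[3.1960] v=[-2.2036]
Step 29: x=[3.0909] v=[-2.1026]
Step 30: x=[2.9914] v=[-1.9898]
Step 31: x=[2.8981] v=[-1.8659]
Step 32: x=[2.8115] v=[-1.7316]
Step 33: x=[2.7321] v=[-1.5876]
Step 34: x=[2.6604] v=[-1.4347]
Step 35: x=[2.5967] v=[-1.2738]
Step 36: x=[2.5414] v=[-1.1058]
Step 37: x=[2.4948] v=[-0.9316]
Step 38: x=[2.4572] v=[-0.7522]
Step 39: x=[2.4288] v=[-0.5686]
Step 40: x=[2.4097] v=[-0.3818]
Step 41: x=[2.4001] v=[-0.1929]
Step 42: x=[2.4000] v=[-0.0029]
Step 43: x=[2.4094] v=[0.1871]
First v>=0 after going negative at step 43, time=2.1500

Answer: 2.1500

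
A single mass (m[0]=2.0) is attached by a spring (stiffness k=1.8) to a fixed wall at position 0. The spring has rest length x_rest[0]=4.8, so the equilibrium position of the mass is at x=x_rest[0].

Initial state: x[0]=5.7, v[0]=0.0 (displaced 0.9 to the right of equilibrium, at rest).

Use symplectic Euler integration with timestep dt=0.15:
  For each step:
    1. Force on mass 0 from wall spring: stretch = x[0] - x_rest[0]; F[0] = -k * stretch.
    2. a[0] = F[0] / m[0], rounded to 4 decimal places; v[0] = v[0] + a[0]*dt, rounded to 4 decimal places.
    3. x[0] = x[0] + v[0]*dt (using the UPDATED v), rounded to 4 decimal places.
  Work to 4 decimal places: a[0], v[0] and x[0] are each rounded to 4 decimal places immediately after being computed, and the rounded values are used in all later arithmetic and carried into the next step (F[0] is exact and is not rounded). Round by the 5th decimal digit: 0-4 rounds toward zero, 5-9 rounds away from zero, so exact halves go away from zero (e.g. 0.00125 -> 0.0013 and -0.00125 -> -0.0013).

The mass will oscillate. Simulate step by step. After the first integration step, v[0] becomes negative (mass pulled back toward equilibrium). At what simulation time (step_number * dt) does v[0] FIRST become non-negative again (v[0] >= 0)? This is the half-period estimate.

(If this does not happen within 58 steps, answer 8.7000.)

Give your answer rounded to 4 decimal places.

Answer: 3.4500

Derivation:
Step 0: x=[5.7000] v=[0.0000]
Step 1: x=[5.6818] v=[-0.1215]
Step 2: x=[5.6457] v=[-0.2405]
Step 3: x=[5.5925] v=[-0.3547]
Step 4: x=[5.5232] v=[-0.4617]
Step 5: x=[5.4393] v=[-0.5593]
Step 6: x=[5.3425] v=[-0.6456]
Step 7: x=[5.2347] v=[-0.7188]
Step 8: x=[5.1181] v=[-0.7775]
Step 9: x=[4.9950] v=[-0.8204]
Step 10: x=[4.8680] v=[-0.8467]
Step 11: x=[4.7396] v=[-0.8559]
Step 12: x=[4.6124] v=[-0.8477]
Step 13: x=[4.4890] v=[-0.8224]
Step 14: x=[4.3719] v=[-0.7804]
Step 15: x=[4.2635] v=[-0.7226]
Step 16: x=[4.1660] v=[-0.6502]
Step 17: x=[4.0813] v=[-0.5646]
Step 18: x=[4.0112] v=[-0.4676]
Step 19: x=[3.9570] v=[-0.3611]
Step 20: x=[3.9199] v=[-0.2473]
Step 21: x=[3.9006] v=[-0.1285]
Step 22: x=[3.8995] v=[-0.0071]
Step 23: x=[3.9167] v=[0.1145]
First v>=0 after going negative at step 23, time=3.4500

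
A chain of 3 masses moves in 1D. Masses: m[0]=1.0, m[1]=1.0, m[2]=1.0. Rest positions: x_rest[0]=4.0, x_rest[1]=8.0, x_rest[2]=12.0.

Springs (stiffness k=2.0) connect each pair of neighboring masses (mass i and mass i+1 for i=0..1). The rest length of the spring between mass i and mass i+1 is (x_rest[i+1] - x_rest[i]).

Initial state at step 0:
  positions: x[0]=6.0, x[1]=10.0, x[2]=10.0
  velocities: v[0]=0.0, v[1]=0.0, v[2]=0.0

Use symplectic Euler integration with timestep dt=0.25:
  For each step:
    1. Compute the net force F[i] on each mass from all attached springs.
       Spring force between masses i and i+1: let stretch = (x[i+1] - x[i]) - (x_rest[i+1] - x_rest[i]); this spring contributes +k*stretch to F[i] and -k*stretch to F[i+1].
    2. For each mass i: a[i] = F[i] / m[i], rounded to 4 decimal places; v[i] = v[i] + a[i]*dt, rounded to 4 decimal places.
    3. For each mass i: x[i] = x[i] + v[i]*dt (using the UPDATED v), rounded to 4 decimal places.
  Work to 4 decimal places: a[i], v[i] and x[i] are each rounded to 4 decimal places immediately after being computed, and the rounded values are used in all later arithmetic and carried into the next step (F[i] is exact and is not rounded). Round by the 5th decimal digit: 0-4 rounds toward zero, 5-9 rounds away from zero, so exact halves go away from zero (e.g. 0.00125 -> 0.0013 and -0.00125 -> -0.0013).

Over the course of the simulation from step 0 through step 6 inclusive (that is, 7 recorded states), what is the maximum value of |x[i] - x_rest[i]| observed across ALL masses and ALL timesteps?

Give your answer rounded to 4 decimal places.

Answer: 2.4693

Derivation:
Step 0: x=[6.0000 10.0000 10.0000] v=[0.0000 0.0000 0.0000]
Step 1: x=[6.0000 9.5000 10.5000] v=[0.0000 -2.0000 2.0000]
Step 2: x=[5.9375 8.6875 11.3750] v=[-0.2500 -3.2500 3.5000]
Step 3: x=[5.7188 7.8672 12.4141] v=[-0.8750 -3.2813 4.1563]
Step 4: x=[5.2686 7.3467 13.3848] v=[-1.8008 -2.0821 3.8829]
Step 5: x=[4.5782 7.3212 14.1008] v=[-2.7618 -0.1021 2.8639]
Step 6: x=[3.7306 7.8003 14.4693] v=[-3.3903 1.9162 1.4741]
Max displacement = 2.4693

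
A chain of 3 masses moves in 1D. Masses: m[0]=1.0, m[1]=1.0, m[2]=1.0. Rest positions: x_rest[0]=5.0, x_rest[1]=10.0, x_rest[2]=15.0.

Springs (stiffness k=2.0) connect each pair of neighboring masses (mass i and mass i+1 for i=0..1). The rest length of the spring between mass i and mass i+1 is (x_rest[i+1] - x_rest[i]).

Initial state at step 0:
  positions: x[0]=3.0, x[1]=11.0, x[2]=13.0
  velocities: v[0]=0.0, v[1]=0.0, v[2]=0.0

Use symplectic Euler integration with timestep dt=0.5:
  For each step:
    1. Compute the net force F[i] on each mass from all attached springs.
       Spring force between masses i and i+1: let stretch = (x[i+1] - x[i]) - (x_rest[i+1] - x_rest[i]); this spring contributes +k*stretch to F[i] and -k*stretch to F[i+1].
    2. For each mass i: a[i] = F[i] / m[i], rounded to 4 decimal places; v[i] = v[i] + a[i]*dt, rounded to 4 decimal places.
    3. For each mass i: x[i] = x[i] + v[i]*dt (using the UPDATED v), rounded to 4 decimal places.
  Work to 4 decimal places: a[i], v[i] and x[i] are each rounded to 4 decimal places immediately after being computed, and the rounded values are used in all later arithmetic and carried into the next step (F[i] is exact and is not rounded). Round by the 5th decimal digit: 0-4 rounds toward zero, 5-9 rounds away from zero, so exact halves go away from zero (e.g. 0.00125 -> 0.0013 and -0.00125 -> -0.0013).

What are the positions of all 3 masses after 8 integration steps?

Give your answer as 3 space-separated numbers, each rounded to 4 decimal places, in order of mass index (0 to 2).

Answer: 3.7384 9.5236 13.7384

Derivation:
Step 0: x=[3.0000 11.0000 13.0000] v=[0.0000 0.0000 0.0000]
Step 1: x=[4.5000 8.0000 14.5000] v=[3.0000 -6.0000 3.0000]
Step 2: x=[5.2500 6.5000 15.2500] v=[1.5000 -3.0000 1.5000]
Step 3: x=[4.1250 8.7500 14.1250] v=[-2.2500 4.5000 -2.2500]
Step 4: x=[2.8125 11.3750 12.8125] v=[-2.6250 5.2500 -2.6250]
Step 5: x=[3.2813 10.4375 13.2813] v=[0.9375 -1.8750 0.9375]
Step 6: x=[4.8282 7.3438 14.8282] v=[3.0937 -6.1874 3.0937]
Step 7: x=[5.1329 6.7345 15.1329] v=[0.6093 -1.2186 0.6093]
Step 8: x=[3.7384 9.5236 13.7384] v=[-2.7891 5.5782 -2.7891]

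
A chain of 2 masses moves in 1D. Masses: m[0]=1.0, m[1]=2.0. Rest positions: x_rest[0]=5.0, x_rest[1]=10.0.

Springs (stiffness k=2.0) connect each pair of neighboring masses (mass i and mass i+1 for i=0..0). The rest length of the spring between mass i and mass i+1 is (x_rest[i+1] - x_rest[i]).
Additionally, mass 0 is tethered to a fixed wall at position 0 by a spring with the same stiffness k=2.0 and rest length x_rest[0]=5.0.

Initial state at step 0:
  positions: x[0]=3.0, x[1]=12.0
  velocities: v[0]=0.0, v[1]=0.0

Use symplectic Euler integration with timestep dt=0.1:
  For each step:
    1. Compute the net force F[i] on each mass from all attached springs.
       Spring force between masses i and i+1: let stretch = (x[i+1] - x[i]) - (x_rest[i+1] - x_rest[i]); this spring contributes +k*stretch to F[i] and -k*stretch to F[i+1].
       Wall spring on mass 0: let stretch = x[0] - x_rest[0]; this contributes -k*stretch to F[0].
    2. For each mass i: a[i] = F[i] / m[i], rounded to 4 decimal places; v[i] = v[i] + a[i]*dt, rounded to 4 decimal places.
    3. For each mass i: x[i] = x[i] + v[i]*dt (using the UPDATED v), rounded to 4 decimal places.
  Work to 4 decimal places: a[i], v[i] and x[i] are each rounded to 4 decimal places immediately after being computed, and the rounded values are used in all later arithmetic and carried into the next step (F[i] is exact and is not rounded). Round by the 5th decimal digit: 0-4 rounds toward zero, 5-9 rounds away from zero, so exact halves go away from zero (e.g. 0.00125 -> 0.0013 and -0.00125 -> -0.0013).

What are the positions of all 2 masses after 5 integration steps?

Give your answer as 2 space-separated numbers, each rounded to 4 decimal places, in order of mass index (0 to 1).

Step 0: x=[3.0000 12.0000] v=[0.0000 0.0000]
Step 1: x=[3.1200 11.9600] v=[1.2000 -0.4000]
Step 2: x=[3.3544 11.8816] v=[2.3440 -0.7840]
Step 3: x=[3.6923 11.7679] v=[3.3786 -1.1367]
Step 4: x=[4.1178 11.6235] v=[4.2553 -1.4443]
Step 5: x=[4.6111 11.4540] v=[4.9329 -1.6949]

Answer: 4.6111 11.4540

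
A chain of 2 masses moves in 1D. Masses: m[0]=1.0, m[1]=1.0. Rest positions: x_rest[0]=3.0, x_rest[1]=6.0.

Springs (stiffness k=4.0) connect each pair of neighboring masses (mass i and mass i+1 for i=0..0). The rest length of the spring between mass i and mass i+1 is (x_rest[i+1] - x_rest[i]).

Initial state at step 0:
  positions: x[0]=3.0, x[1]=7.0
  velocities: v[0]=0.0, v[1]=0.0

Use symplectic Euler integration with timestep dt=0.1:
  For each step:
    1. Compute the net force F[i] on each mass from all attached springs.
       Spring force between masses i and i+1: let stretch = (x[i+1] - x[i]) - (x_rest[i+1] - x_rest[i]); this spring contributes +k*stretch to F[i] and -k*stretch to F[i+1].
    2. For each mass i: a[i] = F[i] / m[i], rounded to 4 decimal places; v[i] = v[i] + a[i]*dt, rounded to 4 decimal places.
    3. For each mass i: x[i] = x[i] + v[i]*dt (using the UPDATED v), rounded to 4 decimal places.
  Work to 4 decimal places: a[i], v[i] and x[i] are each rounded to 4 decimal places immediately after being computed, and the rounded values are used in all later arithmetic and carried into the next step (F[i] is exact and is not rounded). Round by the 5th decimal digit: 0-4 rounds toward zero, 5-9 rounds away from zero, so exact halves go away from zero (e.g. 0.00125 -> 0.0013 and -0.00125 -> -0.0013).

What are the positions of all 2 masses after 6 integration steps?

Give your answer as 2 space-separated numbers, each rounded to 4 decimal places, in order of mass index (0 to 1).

Step 0: x=[3.0000 7.0000] v=[0.0000 0.0000]
Step 1: x=[3.0400 6.9600] v=[0.4000 -0.4000]
Step 2: x=[3.1168 6.8832] v=[0.7680 -0.7680]
Step 3: x=[3.2243 6.7757] v=[1.0746 -1.0746]
Step 4: x=[3.3538 6.6462] v=[1.2952 -1.2952]
Step 5: x=[3.4950 6.5050] v=[1.4122 -1.4122]
Step 6: x=[3.6366 6.3634] v=[1.4162 -1.4162]

Answer: 3.6366 6.3634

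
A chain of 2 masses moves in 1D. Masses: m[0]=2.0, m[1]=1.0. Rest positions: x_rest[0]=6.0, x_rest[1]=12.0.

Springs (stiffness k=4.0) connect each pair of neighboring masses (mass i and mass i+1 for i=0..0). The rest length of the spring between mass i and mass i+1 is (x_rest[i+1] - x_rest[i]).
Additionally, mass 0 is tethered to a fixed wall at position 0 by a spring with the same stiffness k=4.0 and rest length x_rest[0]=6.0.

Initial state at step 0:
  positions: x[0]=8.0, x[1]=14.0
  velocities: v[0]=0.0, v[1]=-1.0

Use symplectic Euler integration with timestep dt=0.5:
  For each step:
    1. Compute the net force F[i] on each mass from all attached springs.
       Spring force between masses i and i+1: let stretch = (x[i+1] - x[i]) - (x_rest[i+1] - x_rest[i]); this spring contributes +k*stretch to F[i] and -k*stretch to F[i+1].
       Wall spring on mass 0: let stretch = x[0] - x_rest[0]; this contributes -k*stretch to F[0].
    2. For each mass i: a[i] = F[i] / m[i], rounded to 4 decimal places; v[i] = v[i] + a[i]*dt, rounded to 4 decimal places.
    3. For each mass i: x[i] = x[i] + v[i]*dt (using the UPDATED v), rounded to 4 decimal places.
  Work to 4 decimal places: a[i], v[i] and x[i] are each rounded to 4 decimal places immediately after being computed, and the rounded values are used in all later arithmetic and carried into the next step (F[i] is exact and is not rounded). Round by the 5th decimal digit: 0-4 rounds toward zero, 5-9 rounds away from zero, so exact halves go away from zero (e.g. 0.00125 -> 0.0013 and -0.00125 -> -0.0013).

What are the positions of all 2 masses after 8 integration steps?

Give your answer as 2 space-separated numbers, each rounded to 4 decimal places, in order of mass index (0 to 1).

Answer: 6.4063 12.0625

Derivation:
Step 0: x=[8.0000 14.0000] v=[0.0000 -1.0000]
Step 1: x=[7.0000 13.5000] v=[-2.0000 -1.0000]
Step 2: x=[5.7500 12.5000] v=[-2.5000 -2.0000]
Step 3: x=[5.0000 10.7500] v=[-1.5000 -3.5000]
Step 4: x=[4.6250 9.2500] v=[-0.7500 -3.0000]
Step 5: x=[4.2500 9.1250] v=[-0.7500 -0.2500]
Step 6: x=[4.1875 10.1250] v=[-0.1250 2.0000]
Step 7: x=[5.0000 11.1875] v=[1.6250 2.1250]
Step 8: x=[6.4063 12.0625] v=[2.8125 1.7500]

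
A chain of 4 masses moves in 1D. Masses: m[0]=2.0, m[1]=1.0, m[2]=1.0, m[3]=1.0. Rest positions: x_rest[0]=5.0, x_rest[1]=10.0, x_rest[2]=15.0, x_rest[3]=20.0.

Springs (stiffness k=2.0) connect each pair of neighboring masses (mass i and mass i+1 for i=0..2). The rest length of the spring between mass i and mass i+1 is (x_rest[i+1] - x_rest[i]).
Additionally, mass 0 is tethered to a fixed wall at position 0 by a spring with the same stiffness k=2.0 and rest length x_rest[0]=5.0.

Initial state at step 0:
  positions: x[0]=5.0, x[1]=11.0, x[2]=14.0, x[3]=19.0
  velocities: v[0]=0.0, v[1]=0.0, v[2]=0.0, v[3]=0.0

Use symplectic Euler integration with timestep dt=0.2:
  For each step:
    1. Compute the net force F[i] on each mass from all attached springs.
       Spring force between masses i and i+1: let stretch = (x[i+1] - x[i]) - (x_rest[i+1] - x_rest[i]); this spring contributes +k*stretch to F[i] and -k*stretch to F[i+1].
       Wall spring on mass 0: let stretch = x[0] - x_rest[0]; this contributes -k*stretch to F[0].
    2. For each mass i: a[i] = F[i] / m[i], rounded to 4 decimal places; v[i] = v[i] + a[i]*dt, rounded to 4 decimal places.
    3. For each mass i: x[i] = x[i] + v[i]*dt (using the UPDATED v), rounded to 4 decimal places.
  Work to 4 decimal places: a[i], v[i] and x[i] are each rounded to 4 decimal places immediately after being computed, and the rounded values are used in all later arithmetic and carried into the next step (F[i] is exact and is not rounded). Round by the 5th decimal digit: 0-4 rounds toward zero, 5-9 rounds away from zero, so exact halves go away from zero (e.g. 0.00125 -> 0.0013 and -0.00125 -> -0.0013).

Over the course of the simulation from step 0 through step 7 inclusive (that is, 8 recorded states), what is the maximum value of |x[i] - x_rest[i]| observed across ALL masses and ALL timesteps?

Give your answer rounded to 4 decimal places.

Step 0: x=[5.0000 11.0000 14.0000 19.0000] v=[0.0000 0.0000 0.0000 0.0000]
Step 1: x=[5.0400 10.7600 14.1600 19.0000] v=[0.2000 -1.2000 0.8000 0.0000]
Step 2: x=[5.1072 10.3344 14.4352 19.0128] v=[0.3360 -2.1280 1.3760 0.0640]
Step 3: x=[5.1792 9.8187 14.7485 19.0594] v=[0.3600 -2.5786 1.5667 0.2330]
Step 4: x=[5.2296 9.3262 15.0123 19.1611] v=[0.2521 -2.4625 1.3191 0.5086]
Step 5: x=[5.2347 8.9609 15.1531 19.3309] v=[0.0255 -1.8267 0.7042 0.8491]
Step 6: x=[5.1795 8.7928 15.1328 19.5665] v=[-0.2762 -0.8403 -0.1016 1.1780]
Step 7: x=[5.0616 8.8429 14.9600 19.8474] v=[-0.5894 0.2504 -0.8641 1.4045]
Max displacement = 1.2072

Answer: 1.2072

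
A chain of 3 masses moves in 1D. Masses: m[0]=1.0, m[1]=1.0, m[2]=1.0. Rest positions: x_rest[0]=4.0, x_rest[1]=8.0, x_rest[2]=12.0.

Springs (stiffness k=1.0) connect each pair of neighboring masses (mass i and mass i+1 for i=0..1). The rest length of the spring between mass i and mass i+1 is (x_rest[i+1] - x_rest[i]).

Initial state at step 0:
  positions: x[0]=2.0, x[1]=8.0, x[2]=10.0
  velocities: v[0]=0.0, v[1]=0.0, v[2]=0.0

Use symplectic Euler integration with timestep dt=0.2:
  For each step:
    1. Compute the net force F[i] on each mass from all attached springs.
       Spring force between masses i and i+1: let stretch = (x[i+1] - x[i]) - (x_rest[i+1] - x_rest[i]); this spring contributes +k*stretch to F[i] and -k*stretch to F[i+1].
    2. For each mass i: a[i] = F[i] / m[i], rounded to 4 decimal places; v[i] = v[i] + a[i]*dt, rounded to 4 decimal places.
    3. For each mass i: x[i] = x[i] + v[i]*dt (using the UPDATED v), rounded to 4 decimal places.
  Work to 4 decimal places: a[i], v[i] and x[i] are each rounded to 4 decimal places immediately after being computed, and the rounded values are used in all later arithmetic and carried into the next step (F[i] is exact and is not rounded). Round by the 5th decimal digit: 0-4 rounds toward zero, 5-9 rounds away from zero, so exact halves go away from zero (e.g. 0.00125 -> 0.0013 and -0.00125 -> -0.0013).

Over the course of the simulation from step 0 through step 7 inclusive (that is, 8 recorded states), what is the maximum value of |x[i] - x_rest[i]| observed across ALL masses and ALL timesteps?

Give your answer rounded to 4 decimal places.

Step 0: x=[2.0000 8.0000 10.0000] v=[0.0000 0.0000 0.0000]
Step 1: x=[2.0800 7.8400 10.0800] v=[0.4000 -0.8000 0.4000]
Step 2: x=[2.2304 7.5392 10.2304] v=[0.7520 -1.5040 0.7520]
Step 3: x=[2.4332 7.1337 10.4332] v=[1.0138 -2.0275 1.0138]
Step 4: x=[2.6640 6.6722 10.6640] v=[1.1539 -2.3077 1.1539]
Step 5: x=[2.8951 6.2100 10.8951] v=[1.1555 -2.3110 1.1555]
Step 6: x=[3.0988 5.8026 11.0988] v=[1.0185 -2.0370 1.0185]
Step 7: x=[3.2507 5.4989 11.2507] v=[0.7593 -1.5185 0.7593]
Max displacement = 2.5011

Answer: 2.5011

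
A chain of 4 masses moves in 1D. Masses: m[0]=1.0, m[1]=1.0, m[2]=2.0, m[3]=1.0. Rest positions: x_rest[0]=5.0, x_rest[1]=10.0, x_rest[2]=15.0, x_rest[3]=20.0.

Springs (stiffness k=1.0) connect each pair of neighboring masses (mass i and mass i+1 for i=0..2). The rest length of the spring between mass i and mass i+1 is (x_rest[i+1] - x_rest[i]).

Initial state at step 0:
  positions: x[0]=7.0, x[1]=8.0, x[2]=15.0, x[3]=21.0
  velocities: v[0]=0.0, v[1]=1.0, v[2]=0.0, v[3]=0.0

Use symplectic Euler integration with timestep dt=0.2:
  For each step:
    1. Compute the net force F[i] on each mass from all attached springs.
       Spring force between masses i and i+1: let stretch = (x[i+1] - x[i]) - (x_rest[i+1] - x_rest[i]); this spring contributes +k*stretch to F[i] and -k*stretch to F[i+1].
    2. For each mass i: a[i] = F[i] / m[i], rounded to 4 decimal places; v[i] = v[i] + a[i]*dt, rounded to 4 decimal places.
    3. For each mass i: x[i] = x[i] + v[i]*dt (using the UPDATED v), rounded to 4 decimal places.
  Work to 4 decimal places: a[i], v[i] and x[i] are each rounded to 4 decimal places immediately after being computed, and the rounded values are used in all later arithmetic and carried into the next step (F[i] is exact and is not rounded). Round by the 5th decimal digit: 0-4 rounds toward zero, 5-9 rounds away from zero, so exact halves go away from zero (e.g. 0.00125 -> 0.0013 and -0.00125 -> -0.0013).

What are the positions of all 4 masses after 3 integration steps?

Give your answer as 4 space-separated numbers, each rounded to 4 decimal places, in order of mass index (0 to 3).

Step 0: x=[7.0000 8.0000 15.0000 21.0000] v=[0.0000 1.0000 0.0000 0.0000]
Step 1: x=[6.8400 8.4400 14.9800 20.9600] v=[-0.8000 2.2000 -0.1000 -0.2000]
Step 2: x=[6.5440 9.0776 14.9488 20.8808] v=[-1.4800 3.1880 -0.1560 -0.3960]
Step 3: x=[6.1493 9.8487 14.9188 20.7643] v=[-1.9733 3.8555 -0.1499 -0.5824]

Answer: 6.1493 9.8487 14.9188 20.7643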